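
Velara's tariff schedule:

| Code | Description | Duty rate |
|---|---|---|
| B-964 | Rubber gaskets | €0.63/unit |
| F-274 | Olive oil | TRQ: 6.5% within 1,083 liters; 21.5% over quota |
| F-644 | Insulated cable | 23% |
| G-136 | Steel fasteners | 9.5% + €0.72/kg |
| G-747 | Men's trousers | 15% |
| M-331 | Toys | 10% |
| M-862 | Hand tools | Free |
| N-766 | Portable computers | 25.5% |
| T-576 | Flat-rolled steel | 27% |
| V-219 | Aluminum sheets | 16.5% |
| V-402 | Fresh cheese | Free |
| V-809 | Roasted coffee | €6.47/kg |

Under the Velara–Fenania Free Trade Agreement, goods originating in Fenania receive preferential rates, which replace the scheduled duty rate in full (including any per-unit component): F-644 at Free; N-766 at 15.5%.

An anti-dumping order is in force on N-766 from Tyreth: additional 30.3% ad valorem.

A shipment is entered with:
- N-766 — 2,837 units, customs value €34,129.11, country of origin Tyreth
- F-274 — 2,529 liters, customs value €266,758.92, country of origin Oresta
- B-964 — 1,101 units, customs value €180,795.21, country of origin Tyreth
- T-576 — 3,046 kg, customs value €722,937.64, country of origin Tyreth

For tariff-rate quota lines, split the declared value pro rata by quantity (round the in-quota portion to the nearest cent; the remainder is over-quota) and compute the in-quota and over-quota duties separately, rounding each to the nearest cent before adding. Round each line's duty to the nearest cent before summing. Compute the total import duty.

Line 1 (N-766, Tyreth, 2,837 units, €34,129.11):
Base rate for N-766 is 25.5%.
N-766 has an FTA preferential rate, but origin Tyreth is not Fenania; base rate stands.
Additional duty on N-766 from Tyreth: +30.3%. Applied ad valorem rate: 25.5% + 30.3% = 55.8%.
Duty = €34,129.11 × 55.8% = €19,044.04.
Line 2 (F-274, Oresta, 2,529 liters, €266,758.92):
Code F-274 is under a tariff-rate quota (threshold 1,083 liters). In-quota: 1,083 liters at 6.5%; over-quota: 1,446 liters at 21.5%.
Pro-rata value split: in-quota = €266,758.92 × 1,083/2,529 = €114,234.84; over-quota = €266,758.92 − €114,234.84 = €152,524.08.
In-quota duty = €114,234.84 × 6.5% = €7,425.26. Over-quota duty = €152,524.08 × 21.5% = €32,792.68.
Line duty = €7,425.26 + €32,792.68 = €40,217.94.
Line 3 (B-964, Tyreth, 1,101 units, €180,795.21):
Base rate for B-964 is €0.63/unit.
Duty = 1,101 × €0.63 = €693.63.
Line 4 (T-576, Tyreth, 3,046 kg, €722,937.64):
Base rate for T-576 is 27%.
Duty = €722,937.64 × 27% = €195,193.16.
Total = €19,044.04 + €40,217.94 + €693.63 + €195,193.16 = €255,148.77.

€255,148.77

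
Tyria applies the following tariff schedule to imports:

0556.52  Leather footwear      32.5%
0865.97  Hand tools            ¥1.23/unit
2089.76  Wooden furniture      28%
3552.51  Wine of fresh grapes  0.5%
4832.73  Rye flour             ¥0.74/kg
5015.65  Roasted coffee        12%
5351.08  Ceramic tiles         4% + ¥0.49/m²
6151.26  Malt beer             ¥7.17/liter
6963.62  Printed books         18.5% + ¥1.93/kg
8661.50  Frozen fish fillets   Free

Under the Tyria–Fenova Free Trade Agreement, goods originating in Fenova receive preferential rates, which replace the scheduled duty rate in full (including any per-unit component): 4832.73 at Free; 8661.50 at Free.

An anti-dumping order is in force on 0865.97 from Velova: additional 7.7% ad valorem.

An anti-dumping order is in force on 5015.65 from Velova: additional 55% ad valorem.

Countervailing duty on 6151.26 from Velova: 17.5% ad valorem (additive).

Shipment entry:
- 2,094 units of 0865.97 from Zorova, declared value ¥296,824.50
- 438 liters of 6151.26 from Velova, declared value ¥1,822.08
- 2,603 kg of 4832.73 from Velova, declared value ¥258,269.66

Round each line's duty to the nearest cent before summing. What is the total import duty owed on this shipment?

¥7,961.16

Line 1 (0865.97, Zorova, 2,094 units, ¥296,824.50):
Base rate for 0865.97 is ¥1.23/unit.
The additional-duty order on 0865.97 targets Velova, not Zorova; it does not apply.
Duty = 2,094 × ¥1.23 = ¥2,575.62.
Line 2 (6151.26, Velova, 438 liters, ¥1,822.08):
Base rate for 6151.26 is ¥7.17/liter.
Additional duty on 6151.26 from Velova: +17.5% ad valorem. Applied ad valorem rate = 17.5%.
Duty = ¥1,822.08 × 17.5% + 438 × ¥7.17 = ¥3,459.32.
Line 3 (4832.73, Velova, 2,603 kg, ¥258,269.66):
Base rate for 4832.73 is ¥0.74/kg.
4832.73 has an FTA preferential rate, but origin Velova is not Fenova; base rate stands.
Duty = 2,603 × ¥0.74 = ¥1,926.22.
Total = ¥2,575.62 + ¥3,459.32 + ¥1,926.22 = ¥7,961.16.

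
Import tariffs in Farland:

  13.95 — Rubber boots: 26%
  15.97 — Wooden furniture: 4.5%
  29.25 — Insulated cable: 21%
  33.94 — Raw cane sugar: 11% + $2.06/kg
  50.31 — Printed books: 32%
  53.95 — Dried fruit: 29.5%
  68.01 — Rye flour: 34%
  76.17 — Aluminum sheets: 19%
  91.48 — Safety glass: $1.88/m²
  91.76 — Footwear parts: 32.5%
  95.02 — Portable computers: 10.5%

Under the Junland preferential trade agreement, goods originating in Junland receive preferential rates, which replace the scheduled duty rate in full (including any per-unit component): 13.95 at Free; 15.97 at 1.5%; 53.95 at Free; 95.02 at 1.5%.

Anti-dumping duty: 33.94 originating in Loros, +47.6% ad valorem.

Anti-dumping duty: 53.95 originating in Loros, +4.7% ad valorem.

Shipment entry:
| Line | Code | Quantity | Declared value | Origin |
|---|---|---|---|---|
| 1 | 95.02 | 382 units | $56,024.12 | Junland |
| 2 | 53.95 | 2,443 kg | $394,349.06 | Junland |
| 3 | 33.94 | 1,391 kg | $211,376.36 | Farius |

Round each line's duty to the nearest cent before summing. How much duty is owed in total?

$26,957.22

Line 1 (95.02, Junland, 382 units, $56,024.12):
Base rate for 95.02 is 10.5%.
Origin Junland qualifies under the Farland–Junland agreement and 95.02 is covered: preferential rate 1.5% applies instead.
Duty = $56,024.12 × 1.5% = $840.36.
Line 2 (53.95, Junland, 2,443 kg, $394,349.06):
Base rate for 53.95 is 29.5%.
Origin Junland qualifies under the Farland–Junland agreement and 53.95 is covered: preferential rate Free applies instead.
The additional-duty order on 53.95 targets Loros, not Junland; it does not apply.
Duty = $394,349.06 × 0% = $0.00.
Line 3 (33.94, Farius, 1,391 kg, $211,376.36):
Base rate for 33.94 is 11% + $2.06/kg.
The additional-duty order on 33.94 targets Loros, not Farius; it does not apply.
Duty = $211,376.36 × 11% + 1,391 × $2.06 = $26,116.86.
Total = $840.36 + $0.00 + $26,116.86 = $26,957.22.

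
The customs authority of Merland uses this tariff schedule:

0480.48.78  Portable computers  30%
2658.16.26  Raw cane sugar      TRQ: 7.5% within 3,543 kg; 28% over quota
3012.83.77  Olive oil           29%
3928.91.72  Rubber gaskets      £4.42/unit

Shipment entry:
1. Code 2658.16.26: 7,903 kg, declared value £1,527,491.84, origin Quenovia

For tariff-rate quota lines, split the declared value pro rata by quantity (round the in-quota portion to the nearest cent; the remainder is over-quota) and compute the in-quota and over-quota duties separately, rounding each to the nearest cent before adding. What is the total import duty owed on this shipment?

Line 1 (2658.16.26, Quenovia, 7,903 kg, £1,527,491.84):
Code 2658.16.26 is under a tariff-rate quota (threshold 3,543 kg). In-quota: 3,543 kg at 7.5%; over-quota: 4,360 kg at 28%.
Pro-rata value split: in-quota = £1,527,491.84 × 3,543/7,903 = £684,791.04; over-quota = £1,527,491.84 − £684,791.04 = £842,700.80.
In-quota duty = £684,791.04 × 7.5% = £51,359.33. Over-quota duty = £842,700.80 × 28% = £235,956.22.
Line duty = £51,359.33 + £235,956.22 = £287,315.55.

£287,315.55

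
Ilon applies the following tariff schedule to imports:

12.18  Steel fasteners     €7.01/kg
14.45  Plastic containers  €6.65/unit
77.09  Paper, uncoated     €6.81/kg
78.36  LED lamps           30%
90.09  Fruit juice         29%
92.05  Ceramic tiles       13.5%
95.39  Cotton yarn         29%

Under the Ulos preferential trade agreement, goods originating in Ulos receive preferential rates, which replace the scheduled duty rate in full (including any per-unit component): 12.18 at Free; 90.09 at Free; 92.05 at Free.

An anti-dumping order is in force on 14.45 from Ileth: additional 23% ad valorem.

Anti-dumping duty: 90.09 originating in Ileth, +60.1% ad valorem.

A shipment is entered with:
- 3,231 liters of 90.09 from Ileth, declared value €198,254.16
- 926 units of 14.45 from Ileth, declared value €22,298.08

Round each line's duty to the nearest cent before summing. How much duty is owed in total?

€187,930.92

Line 1 (90.09, Ileth, 3,231 liters, €198,254.16):
Base rate for 90.09 is 29%.
90.09 has an FTA preferential rate, but origin Ileth is not Ulos; base rate stands.
Additional duty on 90.09 from Ileth: +60.1%. Applied ad valorem rate: 29% + 60.1% = 89.1%.
Duty = €198,254.16 × 89.1% = €176,644.46.
Line 2 (14.45, Ileth, 926 units, €22,298.08):
Base rate for 14.45 is €6.65/unit.
Additional duty on 14.45 from Ileth: +23% ad valorem. Applied ad valorem rate = 23%.
Duty = €22,298.08 × 23% + 926 × €6.65 = €11,286.46.
Total = €176,644.46 + €11,286.46 = €187,930.92.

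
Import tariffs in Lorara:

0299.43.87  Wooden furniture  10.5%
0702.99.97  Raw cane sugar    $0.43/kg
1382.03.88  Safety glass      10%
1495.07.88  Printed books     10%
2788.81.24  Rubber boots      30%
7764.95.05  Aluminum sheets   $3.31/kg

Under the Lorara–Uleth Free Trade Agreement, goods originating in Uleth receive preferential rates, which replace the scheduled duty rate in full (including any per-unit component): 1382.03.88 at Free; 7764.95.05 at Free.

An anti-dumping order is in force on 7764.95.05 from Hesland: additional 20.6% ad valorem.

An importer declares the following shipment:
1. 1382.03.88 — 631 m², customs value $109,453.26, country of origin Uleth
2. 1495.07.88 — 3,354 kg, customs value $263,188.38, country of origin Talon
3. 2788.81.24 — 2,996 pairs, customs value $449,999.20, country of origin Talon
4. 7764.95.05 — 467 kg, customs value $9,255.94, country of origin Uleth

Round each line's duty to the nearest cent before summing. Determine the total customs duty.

Line 1 (1382.03.88, Uleth, 631 m², $109,453.26):
Base rate for 1382.03.88 is 10%.
Origin Uleth qualifies under the Lorara–Uleth agreement and 1382.03.88 is covered: preferential rate Free applies instead.
Duty = $109,453.26 × 0% = $0.00.
Line 2 (1495.07.88, Talon, 3,354 kg, $263,188.38):
Base rate for 1495.07.88 is 10%.
Duty = $263,188.38 × 10% = $26,318.84.
Line 3 (2788.81.24, Talon, 2,996 pairs, $449,999.20):
Base rate for 2788.81.24 is 30%.
Duty = $449,999.20 × 30% = $134,999.76.
Line 4 (7764.95.05, Uleth, 467 kg, $9,255.94):
Base rate for 7764.95.05 is $3.31/kg.
Origin Uleth qualifies under the Lorara–Uleth agreement and 7764.95.05 is covered: preferential rate Free applies instead.
The additional-duty order on 7764.95.05 targets Hesland, not Uleth; it does not apply.
Duty = $9,255.94 × 0% = $0.00.
Total = $0.00 + $26,318.84 + $134,999.76 + $0.00 = $161,318.60.

$161,318.60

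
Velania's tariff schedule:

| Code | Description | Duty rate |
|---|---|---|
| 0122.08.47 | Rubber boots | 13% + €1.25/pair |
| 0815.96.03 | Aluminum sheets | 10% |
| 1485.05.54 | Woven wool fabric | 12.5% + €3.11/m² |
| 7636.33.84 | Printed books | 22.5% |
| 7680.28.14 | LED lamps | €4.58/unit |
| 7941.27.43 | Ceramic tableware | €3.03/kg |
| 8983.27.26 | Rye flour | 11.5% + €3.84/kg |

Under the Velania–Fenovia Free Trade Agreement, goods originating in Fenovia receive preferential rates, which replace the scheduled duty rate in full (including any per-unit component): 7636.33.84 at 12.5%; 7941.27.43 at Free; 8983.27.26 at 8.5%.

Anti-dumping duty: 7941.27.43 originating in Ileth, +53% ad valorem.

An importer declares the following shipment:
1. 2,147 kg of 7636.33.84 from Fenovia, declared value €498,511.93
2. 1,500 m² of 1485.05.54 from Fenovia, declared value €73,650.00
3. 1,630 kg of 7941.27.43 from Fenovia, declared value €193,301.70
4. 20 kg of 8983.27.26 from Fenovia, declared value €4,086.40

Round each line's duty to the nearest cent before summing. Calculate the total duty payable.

Line 1 (7636.33.84, Fenovia, 2,147 kg, €498,511.93):
Base rate for 7636.33.84 is 22.5%.
Origin Fenovia qualifies under the Velania–Fenovia agreement and 7636.33.84 is covered: preferential rate 12.5% applies instead.
Duty = €498,511.93 × 12.5% = €62,313.99.
Line 2 (1485.05.54, Fenovia, 1,500 m², €73,650.00):
Base rate for 1485.05.54 is 12.5% + €3.11/m².
Origin Fenovia is the FTA partner but 1485.05.54 is not on the preference list; base rate stands.
Duty = €73,650.00 × 12.5% + 1,500 × €3.11 = €13,871.25.
Line 3 (7941.27.43, Fenovia, 1,630 kg, €193,301.70):
Base rate for 7941.27.43 is €3.03/kg.
Origin Fenovia qualifies under the Velania–Fenovia agreement and 7941.27.43 is covered: preferential rate Free applies instead.
The additional-duty order on 7941.27.43 targets Ileth, not Fenovia; it does not apply.
Duty = €193,301.70 × 0% = €0.00.
Line 4 (8983.27.26, Fenovia, 20 kg, €4,086.40):
Base rate for 8983.27.26 is 11.5% + €3.84/kg.
Origin Fenovia qualifies under the Velania–Fenovia agreement and 8983.27.26 is covered: preferential rate 8.5% applies instead.
Duty = €4,086.40 × 8.5% = €347.34.
Total = €62,313.99 + €13,871.25 + €0.00 + €347.34 = €76,532.58.

€76,532.58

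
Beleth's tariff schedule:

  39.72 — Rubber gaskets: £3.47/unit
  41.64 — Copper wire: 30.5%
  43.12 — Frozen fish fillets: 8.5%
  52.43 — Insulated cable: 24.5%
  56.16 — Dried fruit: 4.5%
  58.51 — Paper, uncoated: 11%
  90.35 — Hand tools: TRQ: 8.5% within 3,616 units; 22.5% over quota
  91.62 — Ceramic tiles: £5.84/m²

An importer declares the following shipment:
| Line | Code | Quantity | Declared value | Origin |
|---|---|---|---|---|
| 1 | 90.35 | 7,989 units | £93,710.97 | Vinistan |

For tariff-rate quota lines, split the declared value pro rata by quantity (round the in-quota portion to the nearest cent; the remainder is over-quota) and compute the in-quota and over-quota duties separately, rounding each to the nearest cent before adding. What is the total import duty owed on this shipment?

£15,146.77

Line 1 (90.35, Vinistan, 7,989 units, £93,710.97):
Code 90.35 is under a tariff-rate quota (threshold 3,616 units). In-quota: 3,616 units at 8.5%; over-quota: 4,373 units at 22.5%.
Pro-rata value split: in-quota = £93,710.97 × 3,616/7,989 = £42,415.68; over-quota = £93,710.97 − £42,415.68 = £51,295.29.
In-quota duty = £42,415.68 × 8.5% = £3,605.33. Over-quota duty = £51,295.29 × 22.5% = £11,541.44.
Line duty = £3,605.33 + £11,541.44 = £15,146.77.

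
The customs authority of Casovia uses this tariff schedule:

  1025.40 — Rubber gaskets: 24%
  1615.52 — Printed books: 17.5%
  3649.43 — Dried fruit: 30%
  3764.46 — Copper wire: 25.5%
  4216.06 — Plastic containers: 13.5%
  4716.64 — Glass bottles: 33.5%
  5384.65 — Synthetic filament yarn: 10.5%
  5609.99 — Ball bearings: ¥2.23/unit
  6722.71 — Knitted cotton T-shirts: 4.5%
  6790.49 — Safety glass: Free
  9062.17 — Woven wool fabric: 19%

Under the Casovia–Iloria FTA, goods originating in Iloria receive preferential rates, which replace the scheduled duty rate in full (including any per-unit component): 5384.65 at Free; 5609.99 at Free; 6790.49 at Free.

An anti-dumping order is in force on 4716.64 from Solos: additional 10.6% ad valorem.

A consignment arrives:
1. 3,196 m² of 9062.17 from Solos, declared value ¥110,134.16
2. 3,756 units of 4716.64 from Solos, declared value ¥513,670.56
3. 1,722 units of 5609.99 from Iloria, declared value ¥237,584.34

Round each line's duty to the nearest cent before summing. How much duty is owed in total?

¥247,454.21

Line 1 (9062.17, Solos, 3,196 m², ¥110,134.16):
Base rate for 9062.17 is 19%.
Duty = ¥110,134.16 × 19% = ¥20,925.49.
Line 2 (4716.64, Solos, 3,756 units, ¥513,670.56):
Base rate for 4716.64 is 33.5%.
Additional duty on 4716.64 from Solos: +10.6%. Applied ad valorem rate: 33.5% + 10.6% = 44.1%.
Duty = ¥513,670.56 × 44.1% = ¥226,528.72.
Line 3 (5609.99, Iloria, 1,722 units, ¥237,584.34):
Base rate for 5609.99 is ¥2.23/unit.
Origin Iloria qualifies under the Casovia–Iloria agreement and 5609.99 is covered: preferential rate Free applies instead.
Duty = ¥237,584.34 × 0% = ¥0.00.
Total = ¥20,925.49 + ¥226,528.72 + ¥0.00 = ¥247,454.21.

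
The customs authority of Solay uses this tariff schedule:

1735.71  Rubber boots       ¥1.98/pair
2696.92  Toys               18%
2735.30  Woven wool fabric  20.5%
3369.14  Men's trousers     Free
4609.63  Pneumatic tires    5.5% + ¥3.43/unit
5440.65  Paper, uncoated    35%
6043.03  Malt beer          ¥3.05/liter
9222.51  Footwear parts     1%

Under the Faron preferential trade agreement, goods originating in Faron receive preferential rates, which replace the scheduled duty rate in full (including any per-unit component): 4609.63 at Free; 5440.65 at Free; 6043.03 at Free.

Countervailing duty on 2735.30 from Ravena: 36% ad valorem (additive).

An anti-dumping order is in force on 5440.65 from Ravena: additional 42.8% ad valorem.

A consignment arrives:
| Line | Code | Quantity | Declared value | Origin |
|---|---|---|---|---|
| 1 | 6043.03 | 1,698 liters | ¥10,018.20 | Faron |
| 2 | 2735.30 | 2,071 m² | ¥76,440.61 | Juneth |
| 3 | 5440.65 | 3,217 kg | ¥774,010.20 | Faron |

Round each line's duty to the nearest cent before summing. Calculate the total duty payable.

Line 1 (6043.03, Faron, 1,698 liters, ¥10,018.20):
Base rate for 6043.03 is ¥3.05/liter.
Origin Faron qualifies under the Solay–Faron agreement and 6043.03 is covered: preferential rate Free applies instead.
Duty = ¥10,018.20 × 0% = ¥0.00.
Line 2 (2735.30, Juneth, 2,071 m², ¥76,440.61):
Base rate for 2735.30 is 20.5%.
The additional-duty order on 2735.30 targets Ravena, not Juneth; it does not apply.
Duty = ¥76,440.61 × 20.5% = ¥15,670.33.
Line 3 (5440.65, Faron, 3,217 kg, ¥774,010.20):
Base rate for 5440.65 is 35%.
Origin Faron qualifies under the Solay–Faron agreement and 5440.65 is covered: preferential rate Free applies instead.
The additional-duty order on 5440.65 targets Ravena, not Faron; it does not apply.
Duty = ¥774,010.20 × 0% = ¥0.00.
Total = ¥0.00 + ¥15,670.33 + ¥0.00 = ¥15,670.33.

¥15,670.33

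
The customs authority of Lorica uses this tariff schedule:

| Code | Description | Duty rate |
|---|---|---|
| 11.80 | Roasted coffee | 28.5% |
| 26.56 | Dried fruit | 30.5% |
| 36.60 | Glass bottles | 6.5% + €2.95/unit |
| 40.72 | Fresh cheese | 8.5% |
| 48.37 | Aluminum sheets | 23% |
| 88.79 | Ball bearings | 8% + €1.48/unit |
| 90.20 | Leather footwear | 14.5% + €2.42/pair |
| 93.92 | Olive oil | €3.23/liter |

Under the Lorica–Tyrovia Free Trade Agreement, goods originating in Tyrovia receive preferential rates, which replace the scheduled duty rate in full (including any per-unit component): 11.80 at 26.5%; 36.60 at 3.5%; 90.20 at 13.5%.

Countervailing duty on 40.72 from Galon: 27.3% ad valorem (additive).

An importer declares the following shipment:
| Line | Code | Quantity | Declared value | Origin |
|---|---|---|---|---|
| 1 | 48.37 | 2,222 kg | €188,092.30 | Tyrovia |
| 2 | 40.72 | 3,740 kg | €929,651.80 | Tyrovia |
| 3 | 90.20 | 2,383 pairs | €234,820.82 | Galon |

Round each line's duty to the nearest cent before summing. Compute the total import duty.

€162,097.51

Line 1 (48.37, Tyrovia, 2,222 kg, €188,092.30):
Base rate for 48.37 is 23%.
Origin Tyrovia is the FTA partner but 48.37 is not on the preference list; base rate stands.
Duty = €188,092.30 × 23% = €43,261.23.
Line 2 (40.72, Tyrovia, 3,740 kg, €929,651.80):
Base rate for 40.72 is 8.5%.
Origin Tyrovia is the FTA partner but 40.72 is not on the preference list; base rate stands.
The additional-duty order on 40.72 targets Galon, not Tyrovia; it does not apply.
Duty = €929,651.80 × 8.5% = €79,020.40.
Line 3 (90.20, Galon, 2,383 pairs, €234,820.82):
Base rate for 90.20 is 14.5% + €2.42/pair.
90.20 has an FTA preferential rate, but origin Galon is not Tyrovia; base rate stands.
Duty = €234,820.82 × 14.5% + 2,383 × €2.42 = €39,815.88.
Total = €43,261.23 + €79,020.40 + €39,815.88 = €162,097.51.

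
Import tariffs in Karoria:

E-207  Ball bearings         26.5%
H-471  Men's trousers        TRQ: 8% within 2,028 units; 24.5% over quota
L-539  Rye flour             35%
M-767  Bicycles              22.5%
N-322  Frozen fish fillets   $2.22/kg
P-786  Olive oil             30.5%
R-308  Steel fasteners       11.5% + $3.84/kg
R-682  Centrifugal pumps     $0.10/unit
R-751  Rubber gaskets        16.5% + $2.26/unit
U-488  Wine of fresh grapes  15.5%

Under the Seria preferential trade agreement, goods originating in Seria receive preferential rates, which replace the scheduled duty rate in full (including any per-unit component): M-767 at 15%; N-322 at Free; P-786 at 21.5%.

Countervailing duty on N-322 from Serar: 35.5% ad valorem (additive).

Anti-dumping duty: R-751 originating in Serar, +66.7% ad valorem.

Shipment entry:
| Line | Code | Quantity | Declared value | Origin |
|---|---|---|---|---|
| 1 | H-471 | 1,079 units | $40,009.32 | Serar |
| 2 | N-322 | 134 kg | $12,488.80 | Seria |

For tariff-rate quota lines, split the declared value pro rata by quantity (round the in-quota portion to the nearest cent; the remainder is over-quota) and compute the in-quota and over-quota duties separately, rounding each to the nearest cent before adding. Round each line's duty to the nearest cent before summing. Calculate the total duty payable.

$3,200.75

Line 1 (H-471, Serar, 1,079 units, $40,009.32):
Code H-471 is under a tariff-rate quota (threshold 2,028 units). Quantity 1,079 units is within the quota, so the in-quota rate 8% applies to the full value.
Duty = $40,009.32 × 8% = $3,200.75.
Line 2 (N-322, Seria, 134 kg, $12,488.80):
Base rate for N-322 is $2.22/kg.
Origin Seria qualifies under the Karoria–Seria agreement and N-322 is covered: preferential rate Free applies instead.
The additional-duty order on N-322 targets Serar, not Seria; it does not apply.
Duty = $12,488.80 × 0% = $0.00.
Total = $3,200.75 + $0.00 = $3,200.75.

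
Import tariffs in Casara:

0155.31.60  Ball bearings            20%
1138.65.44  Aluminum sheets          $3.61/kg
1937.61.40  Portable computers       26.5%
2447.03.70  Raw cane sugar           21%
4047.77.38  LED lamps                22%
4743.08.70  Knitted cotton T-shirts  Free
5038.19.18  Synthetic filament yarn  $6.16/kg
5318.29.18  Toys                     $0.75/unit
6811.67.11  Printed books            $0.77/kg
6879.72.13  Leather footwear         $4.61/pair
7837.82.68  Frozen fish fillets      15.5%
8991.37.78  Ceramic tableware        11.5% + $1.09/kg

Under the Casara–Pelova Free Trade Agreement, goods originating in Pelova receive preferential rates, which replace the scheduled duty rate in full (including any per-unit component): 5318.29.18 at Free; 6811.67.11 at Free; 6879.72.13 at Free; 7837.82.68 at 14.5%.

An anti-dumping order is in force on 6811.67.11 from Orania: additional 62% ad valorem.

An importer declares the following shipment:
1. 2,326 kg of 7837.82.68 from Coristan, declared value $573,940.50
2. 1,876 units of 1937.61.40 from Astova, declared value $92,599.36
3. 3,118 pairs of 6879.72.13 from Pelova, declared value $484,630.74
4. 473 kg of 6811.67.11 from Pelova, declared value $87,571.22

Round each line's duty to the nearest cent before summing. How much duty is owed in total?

Line 1 (7837.82.68, Coristan, 2,326 kg, $573,940.50):
Base rate for 7837.82.68 is 15.5%.
7837.82.68 has an FTA preferential rate, but origin Coristan is not Pelova; base rate stands.
Duty = $573,940.50 × 15.5% = $88,960.78.
Line 2 (1937.61.40, Astova, 1,876 units, $92,599.36):
Base rate for 1937.61.40 is 26.5%.
Duty = $92,599.36 × 26.5% = $24,538.83.
Line 3 (6879.72.13, Pelova, 3,118 pairs, $484,630.74):
Base rate for 6879.72.13 is $4.61/pair.
Origin Pelova qualifies under the Casara–Pelova agreement and 6879.72.13 is covered: preferential rate Free applies instead.
Duty = $484,630.74 × 0% = $0.00.
Line 4 (6811.67.11, Pelova, 473 kg, $87,571.22):
Base rate for 6811.67.11 is $0.77/kg.
Origin Pelova qualifies under the Casara–Pelova agreement and 6811.67.11 is covered: preferential rate Free applies instead.
The additional-duty order on 6811.67.11 targets Orania, not Pelova; it does not apply.
Duty = $87,571.22 × 0% = $0.00.
Total = $88,960.78 + $24,538.83 + $0.00 + $0.00 = $113,499.61.

$113,499.61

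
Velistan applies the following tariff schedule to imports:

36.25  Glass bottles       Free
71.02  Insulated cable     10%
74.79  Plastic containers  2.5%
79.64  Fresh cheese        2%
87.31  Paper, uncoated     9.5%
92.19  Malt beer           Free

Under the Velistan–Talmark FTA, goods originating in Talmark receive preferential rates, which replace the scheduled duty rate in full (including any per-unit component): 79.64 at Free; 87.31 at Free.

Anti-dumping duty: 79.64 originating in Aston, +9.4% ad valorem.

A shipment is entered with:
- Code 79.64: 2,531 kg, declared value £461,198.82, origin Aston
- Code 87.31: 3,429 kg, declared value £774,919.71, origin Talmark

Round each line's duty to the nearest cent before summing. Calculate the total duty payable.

Line 1 (79.64, Aston, 2,531 kg, £461,198.82):
Base rate for 79.64 is 2%.
79.64 has an FTA preferential rate, but origin Aston is not Talmark; base rate stands.
Additional duty on 79.64 from Aston: +9.4%. Applied ad valorem rate: 2% + 9.4% = 11.4%.
Duty = £461,198.82 × 11.4% = £52,576.67.
Line 2 (87.31, Talmark, 3,429 kg, £774,919.71):
Base rate for 87.31 is 9.5%.
Origin Talmark qualifies under the Velistan–Talmark agreement and 87.31 is covered: preferential rate Free applies instead.
Duty = £774,919.71 × 0% = £0.00.
Total = £52,576.67 + £0.00 = £52,576.67.

£52,576.67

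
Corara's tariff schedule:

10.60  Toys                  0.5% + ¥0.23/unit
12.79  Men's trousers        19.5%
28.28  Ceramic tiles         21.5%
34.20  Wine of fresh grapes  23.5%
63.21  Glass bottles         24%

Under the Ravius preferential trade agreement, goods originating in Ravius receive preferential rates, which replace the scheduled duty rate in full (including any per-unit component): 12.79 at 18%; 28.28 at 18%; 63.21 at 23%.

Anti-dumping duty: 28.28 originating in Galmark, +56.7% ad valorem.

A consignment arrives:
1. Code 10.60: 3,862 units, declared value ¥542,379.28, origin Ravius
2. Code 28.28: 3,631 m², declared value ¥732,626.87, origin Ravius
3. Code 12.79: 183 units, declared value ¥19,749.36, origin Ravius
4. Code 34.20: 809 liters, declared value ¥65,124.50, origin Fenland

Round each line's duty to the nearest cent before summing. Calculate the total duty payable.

¥154,332.14

Line 1 (10.60, Ravius, 3,862 units, ¥542,379.28):
Base rate for 10.60 is 0.5% + ¥0.23/unit.
Origin Ravius is the FTA partner but 10.60 is not on the preference list; base rate stands.
Duty = ¥542,379.28 × 0.5% + 3,862 × ¥0.23 = ¥3,600.16.
Line 2 (28.28, Ravius, 3,631 m², ¥732,626.87):
Base rate for 28.28 is 21.5%.
Origin Ravius qualifies under the Corara–Ravius agreement and 28.28 is covered: preferential rate 18% applies instead.
The additional-duty order on 28.28 targets Galmark, not Ravius; it does not apply.
Duty = ¥732,626.87 × 18% = ¥131,872.84.
Line 3 (12.79, Ravius, 183 units, ¥19,749.36):
Base rate for 12.79 is 19.5%.
Origin Ravius qualifies under the Corara–Ravius agreement and 12.79 is covered: preferential rate 18% applies instead.
Duty = ¥19,749.36 × 18% = ¥3,554.88.
Line 4 (34.20, Fenland, 809 liters, ¥65,124.50):
Base rate for 34.20 is 23.5%.
Duty = ¥65,124.50 × 23.5% = ¥15,304.26.
Total = ¥3,600.16 + ¥131,872.84 + ¥3,554.88 + ¥15,304.26 = ¥154,332.14.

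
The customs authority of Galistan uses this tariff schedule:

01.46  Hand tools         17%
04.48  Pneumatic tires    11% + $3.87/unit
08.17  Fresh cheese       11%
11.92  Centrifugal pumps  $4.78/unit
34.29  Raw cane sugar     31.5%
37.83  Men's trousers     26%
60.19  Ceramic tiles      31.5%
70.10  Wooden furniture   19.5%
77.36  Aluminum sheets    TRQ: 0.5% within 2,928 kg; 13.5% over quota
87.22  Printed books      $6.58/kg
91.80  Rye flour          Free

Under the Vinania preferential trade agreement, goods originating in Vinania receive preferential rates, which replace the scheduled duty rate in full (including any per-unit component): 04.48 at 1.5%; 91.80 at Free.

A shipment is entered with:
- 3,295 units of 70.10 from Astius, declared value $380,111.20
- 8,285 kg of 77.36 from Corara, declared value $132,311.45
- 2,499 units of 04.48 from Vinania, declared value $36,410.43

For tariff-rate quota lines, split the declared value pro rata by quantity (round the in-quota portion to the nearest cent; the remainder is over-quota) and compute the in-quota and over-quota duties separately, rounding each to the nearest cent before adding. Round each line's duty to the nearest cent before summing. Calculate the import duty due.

$86,451.06

Line 1 (70.10, Astius, 3,295 units, $380,111.20):
Base rate for 70.10 is 19.5%.
Duty = $380,111.20 × 19.5% = $74,121.68.
Line 2 (77.36, Corara, 8,285 kg, $132,311.45):
Code 77.36 is under a tariff-rate quota (threshold 2,928 kg). In-quota: 2,928 kg at 0.5%; over-quota: 5,357 kg at 13.5%.
Pro-rata value split: in-quota = $132,311.45 × 2,928/8,285 = $46,760.16; over-quota = $132,311.45 − $46,760.16 = $85,551.29.
In-quota duty = $46,760.16 × 0.5% = $233.80. Over-quota duty = $85,551.29 × 13.5% = $11,549.42.
Line duty = $233.80 + $11,549.42 = $11,783.22.
Line 3 (04.48, Vinania, 2,499 units, $36,410.43):
Base rate for 04.48 is 11% + $3.87/unit.
Origin Vinania qualifies under the Galistan–Vinania agreement and 04.48 is covered: preferential rate 1.5% applies instead.
Duty = $36,410.43 × 1.5% = $546.16.
Total = $74,121.68 + $11,783.22 + $546.16 = $86,451.06.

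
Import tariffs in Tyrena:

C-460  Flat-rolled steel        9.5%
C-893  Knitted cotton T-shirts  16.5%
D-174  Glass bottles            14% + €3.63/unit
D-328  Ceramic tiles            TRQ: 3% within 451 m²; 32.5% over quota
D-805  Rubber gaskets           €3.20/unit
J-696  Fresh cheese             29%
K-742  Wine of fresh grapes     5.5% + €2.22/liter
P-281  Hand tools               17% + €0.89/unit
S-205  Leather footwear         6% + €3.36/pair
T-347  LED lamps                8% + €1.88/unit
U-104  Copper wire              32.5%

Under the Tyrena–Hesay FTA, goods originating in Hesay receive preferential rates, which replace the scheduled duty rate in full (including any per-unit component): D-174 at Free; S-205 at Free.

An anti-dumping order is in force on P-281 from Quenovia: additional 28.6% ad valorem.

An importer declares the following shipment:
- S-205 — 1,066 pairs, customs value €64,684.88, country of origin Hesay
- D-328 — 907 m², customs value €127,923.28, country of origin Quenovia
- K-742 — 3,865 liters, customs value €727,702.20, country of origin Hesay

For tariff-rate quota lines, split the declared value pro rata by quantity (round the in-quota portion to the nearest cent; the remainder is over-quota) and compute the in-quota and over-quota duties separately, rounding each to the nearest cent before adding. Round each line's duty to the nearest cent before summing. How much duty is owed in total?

Line 1 (S-205, Hesay, 1,066 pairs, €64,684.88):
Base rate for S-205 is 6% + €3.36/pair.
Origin Hesay qualifies under the Tyrena–Hesay agreement and S-205 is covered: preferential rate Free applies instead.
Duty = €64,684.88 × 0% = €0.00.
Line 2 (D-328, Quenovia, 907 m², €127,923.28):
Code D-328 is under a tariff-rate quota (threshold 451 m²). In-quota: 451 m² at 3%; over-quota: 456 m² at 32.5%.
Pro-rata value split: in-quota = €127,923.28 × 451/907 = €63,609.04; over-quota = €127,923.28 − €63,609.04 = €64,314.24.
In-quota duty = €63,609.04 × 3% = €1,908.27. Over-quota duty = €64,314.24 × 32.5% = €20,902.13.
Line duty = €1,908.27 + €20,902.13 = €22,810.40.
Line 3 (K-742, Hesay, 3,865 liters, €727,702.20):
Base rate for K-742 is 5.5% + €2.22/liter.
Origin Hesay is the FTA partner but K-742 is not on the preference list; base rate stands.
Duty = €727,702.20 × 5.5% + 3,865 × €2.22 = €48,603.92.
Total = €0.00 + €22,810.40 + €48,603.92 = €71,414.32.

€71,414.32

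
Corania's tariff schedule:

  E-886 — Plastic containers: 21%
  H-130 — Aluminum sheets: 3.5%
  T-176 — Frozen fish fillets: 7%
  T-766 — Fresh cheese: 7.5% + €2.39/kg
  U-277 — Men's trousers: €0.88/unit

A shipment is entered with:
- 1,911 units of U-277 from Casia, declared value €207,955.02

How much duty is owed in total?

€1,681.68

Line 1 (U-277, Casia, 1,911 units, €207,955.02):
Base rate for U-277 is €0.88/unit.
Duty = 1,911 × €0.88 = €1,681.68.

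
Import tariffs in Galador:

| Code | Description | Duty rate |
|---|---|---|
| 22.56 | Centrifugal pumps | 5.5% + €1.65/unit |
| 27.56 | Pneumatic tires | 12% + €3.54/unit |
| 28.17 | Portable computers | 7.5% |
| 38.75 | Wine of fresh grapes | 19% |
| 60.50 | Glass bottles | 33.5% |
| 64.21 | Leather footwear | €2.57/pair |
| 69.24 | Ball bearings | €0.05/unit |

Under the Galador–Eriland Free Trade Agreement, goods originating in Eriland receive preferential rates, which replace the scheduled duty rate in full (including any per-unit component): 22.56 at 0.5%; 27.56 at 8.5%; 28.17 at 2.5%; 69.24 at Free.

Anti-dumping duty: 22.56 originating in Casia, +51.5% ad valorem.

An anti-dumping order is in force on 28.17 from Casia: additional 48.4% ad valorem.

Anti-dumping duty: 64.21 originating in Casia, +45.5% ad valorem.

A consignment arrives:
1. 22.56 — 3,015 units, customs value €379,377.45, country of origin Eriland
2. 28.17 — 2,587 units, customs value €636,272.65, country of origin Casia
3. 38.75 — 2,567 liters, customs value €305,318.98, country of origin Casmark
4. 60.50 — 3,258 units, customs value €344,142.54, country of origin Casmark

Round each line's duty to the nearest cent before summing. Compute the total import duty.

€530,871.66

Line 1 (22.56, Eriland, 3,015 units, €379,377.45):
Base rate for 22.56 is 5.5% + €1.65/unit.
Origin Eriland qualifies under the Galador–Eriland agreement and 22.56 is covered: preferential rate 0.5% applies instead.
The additional-duty order on 22.56 targets Casia, not Eriland; it does not apply.
Duty = €379,377.45 × 0.5% = €1,896.89.
Line 2 (28.17, Casia, 2,587 units, €636,272.65):
Base rate for 28.17 is 7.5%.
28.17 has an FTA preferential rate, but origin Casia is not Eriland; base rate stands.
Additional duty on 28.17 from Casia: +48.4%. Applied ad valorem rate: 7.5% + 48.4% = 55.9%.
Duty = €636,272.65 × 55.9% = €355,676.41.
Line 3 (38.75, Casmark, 2,567 liters, €305,318.98):
Base rate for 38.75 is 19%.
Duty = €305,318.98 × 19% = €58,010.61.
Line 4 (60.50, Casmark, 3,258 units, €344,142.54):
Base rate for 60.50 is 33.5%.
Duty = €344,142.54 × 33.5% = €115,287.75.
Total = €1,896.89 + €355,676.41 + €58,010.61 + €115,287.75 = €530,871.66.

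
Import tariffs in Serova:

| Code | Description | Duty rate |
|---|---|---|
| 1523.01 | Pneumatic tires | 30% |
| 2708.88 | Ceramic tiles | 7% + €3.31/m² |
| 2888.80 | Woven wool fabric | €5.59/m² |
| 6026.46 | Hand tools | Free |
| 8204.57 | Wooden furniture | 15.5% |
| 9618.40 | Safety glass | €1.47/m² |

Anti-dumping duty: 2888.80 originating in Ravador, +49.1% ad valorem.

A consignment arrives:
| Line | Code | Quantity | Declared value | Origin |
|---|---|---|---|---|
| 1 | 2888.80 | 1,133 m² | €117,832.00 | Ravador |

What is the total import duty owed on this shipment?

€64,188.98

Line 1 (2888.80, Ravador, 1,133 m², €117,832.00):
Base rate for 2888.80 is €5.59/m².
Additional duty on 2888.80 from Ravador: +49.1% ad valorem. Applied ad valorem rate = 49.1%.
Duty = €117,832.00 × 49.1% + 1,133 × €5.59 = €64,188.98.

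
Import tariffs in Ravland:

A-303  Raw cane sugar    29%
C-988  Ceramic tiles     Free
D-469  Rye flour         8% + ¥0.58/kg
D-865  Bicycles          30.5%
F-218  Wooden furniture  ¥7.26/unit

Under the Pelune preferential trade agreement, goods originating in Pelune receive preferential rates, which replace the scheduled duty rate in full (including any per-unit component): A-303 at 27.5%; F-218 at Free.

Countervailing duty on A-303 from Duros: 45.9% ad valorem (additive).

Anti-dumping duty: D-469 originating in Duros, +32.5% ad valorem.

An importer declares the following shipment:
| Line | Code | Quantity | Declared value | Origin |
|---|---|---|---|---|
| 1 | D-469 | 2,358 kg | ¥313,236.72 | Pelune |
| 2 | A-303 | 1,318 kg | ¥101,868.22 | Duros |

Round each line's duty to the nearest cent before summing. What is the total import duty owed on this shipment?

¥102,725.88

Line 1 (D-469, Pelune, 2,358 kg, ¥313,236.72):
Base rate for D-469 is 8% + ¥0.58/kg.
Origin Pelune is the FTA partner but D-469 is not on the preference list; base rate stands.
The additional-duty order on D-469 targets Duros, not Pelune; it does not apply.
Duty = ¥313,236.72 × 8% + 2,358 × ¥0.58 = ¥26,426.58.
Line 2 (A-303, Duros, 1,318 kg, ¥101,868.22):
Base rate for A-303 is 29%.
A-303 has an FTA preferential rate, but origin Duros is not Pelune; base rate stands.
Additional duty on A-303 from Duros: +45.9%. Applied ad valorem rate: 29% + 45.9% = 74.9%.
Duty = ¥101,868.22 × 74.9% = ¥76,299.30.
Total = ¥26,426.58 + ¥76,299.30 = ¥102,725.88.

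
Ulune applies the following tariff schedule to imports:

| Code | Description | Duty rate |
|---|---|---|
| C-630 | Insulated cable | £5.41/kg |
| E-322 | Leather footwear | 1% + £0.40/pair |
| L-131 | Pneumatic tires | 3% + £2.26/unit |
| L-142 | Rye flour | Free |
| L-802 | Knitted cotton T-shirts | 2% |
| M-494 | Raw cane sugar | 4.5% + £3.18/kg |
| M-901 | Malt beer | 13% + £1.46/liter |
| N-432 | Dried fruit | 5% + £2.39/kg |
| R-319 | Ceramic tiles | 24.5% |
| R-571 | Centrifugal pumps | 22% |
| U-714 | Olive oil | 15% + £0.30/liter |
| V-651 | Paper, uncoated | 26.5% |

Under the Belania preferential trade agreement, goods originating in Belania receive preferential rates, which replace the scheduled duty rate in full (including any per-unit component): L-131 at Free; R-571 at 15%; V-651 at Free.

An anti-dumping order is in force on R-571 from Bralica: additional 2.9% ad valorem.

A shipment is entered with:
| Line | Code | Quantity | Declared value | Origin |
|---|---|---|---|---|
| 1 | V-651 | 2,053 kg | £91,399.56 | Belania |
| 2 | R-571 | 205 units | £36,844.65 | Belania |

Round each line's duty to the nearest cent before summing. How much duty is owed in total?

£5,526.70

Line 1 (V-651, Belania, 2,053 kg, £91,399.56):
Base rate for V-651 is 26.5%.
Origin Belania qualifies under the Ulune–Belania agreement and V-651 is covered: preferential rate Free applies instead.
Duty = £91,399.56 × 0% = £0.00.
Line 2 (R-571, Belania, 205 units, £36,844.65):
Base rate for R-571 is 22%.
Origin Belania qualifies under the Ulune–Belania agreement and R-571 is covered: preferential rate 15% applies instead.
The additional-duty order on R-571 targets Bralica, not Belania; it does not apply.
Duty = £36,844.65 × 15% = £5,526.70.
Total = £0.00 + £5,526.70 = £5,526.70.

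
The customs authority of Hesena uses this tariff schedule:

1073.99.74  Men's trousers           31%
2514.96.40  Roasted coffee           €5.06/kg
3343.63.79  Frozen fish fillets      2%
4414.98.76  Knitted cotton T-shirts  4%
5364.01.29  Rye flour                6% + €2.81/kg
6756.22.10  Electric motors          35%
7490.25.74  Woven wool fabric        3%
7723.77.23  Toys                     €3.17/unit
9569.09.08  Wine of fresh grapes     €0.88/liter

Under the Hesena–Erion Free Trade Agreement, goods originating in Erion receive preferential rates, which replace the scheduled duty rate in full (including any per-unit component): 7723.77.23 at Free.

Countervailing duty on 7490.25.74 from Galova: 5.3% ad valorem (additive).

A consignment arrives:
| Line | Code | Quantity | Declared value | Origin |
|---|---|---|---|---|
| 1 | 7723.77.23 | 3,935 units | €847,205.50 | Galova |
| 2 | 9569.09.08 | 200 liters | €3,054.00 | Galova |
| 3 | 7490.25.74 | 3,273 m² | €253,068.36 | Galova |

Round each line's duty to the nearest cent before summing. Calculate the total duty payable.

€33,654.62

Line 1 (7723.77.23, Galova, 3,935 units, €847,205.50):
Base rate for 7723.77.23 is €3.17/unit.
7723.77.23 has an FTA preferential rate, but origin Galova is not Erion; base rate stands.
Duty = 3,935 × €3.17 = €12,473.95.
Line 2 (9569.09.08, Galova, 200 liters, €3,054.00):
Base rate for 9569.09.08 is €0.88/liter.
Duty = 200 × €0.88 = €176.00.
Line 3 (7490.25.74, Galova, 3,273 m², €253,068.36):
Base rate for 7490.25.74 is 3%.
Additional duty on 7490.25.74 from Galova: +5.3%. Applied ad valorem rate: 3% + 5.3% = 8.3%.
Duty = €253,068.36 × 8.3% = €21,004.67.
Total = €12,473.95 + €176.00 + €21,004.67 = €33,654.62.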